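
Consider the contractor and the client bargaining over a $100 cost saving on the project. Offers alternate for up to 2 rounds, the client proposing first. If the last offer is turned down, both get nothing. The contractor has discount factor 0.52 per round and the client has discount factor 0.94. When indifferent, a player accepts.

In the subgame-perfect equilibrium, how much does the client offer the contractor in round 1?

Round 2 (the contractor proposes): rejection yields 0 for the client; the contractor offers 0 and keeps 100.
Round 1 (the client proposes): the contractor can get 100 next round, worth 0.52 × 100 = 52 now. The client offers 52 and keeps 100 − 52 = 48.

52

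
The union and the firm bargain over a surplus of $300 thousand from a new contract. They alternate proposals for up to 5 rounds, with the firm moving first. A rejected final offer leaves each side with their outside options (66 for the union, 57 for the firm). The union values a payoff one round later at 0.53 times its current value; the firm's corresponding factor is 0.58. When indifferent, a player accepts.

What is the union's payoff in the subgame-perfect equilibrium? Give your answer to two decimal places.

93.54

Work backward from the last round.
Round 5 (the firm proposes): the union gets 66 if talks fail, so the firm offers 66 and keeps 234.
Round 4 (the union proposes): the firm can get 234 next round, worth 0.58 × 234 = 135.72 now, so the union offers 135.72, keeping 164.28.
Round 3 (the firm proposes): the union can get 164.28 next round, worth 0.53 × 164.28 = 87.0684 now. The firm offers 87.0684 and keeps 300 − 87.0684 = 212.9316.
Round 2 (the union proposes): the firm can get 212.9316 next round, worth 0.58 × 212.9316 = 123.500328 now, so the union offers 123.500328, keeping 176.499672.
Round 1 (the firm proposes): the union can get 176.499672 next round, worth 0.53 × 176.499672 = 93.54482616 now, so the firm offers 93.54482616, keeping 206.45517384.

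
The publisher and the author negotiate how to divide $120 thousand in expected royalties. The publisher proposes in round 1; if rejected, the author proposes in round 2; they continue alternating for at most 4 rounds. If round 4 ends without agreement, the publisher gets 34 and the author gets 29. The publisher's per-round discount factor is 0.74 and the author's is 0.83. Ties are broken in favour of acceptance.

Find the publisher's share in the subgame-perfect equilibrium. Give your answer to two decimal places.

Round 4 (the author proposes): the publisher gets 34 if talks fail, so the author offers 34 and keeps 86.
Round 3 (the publisher proposes): the author can get 86 next round, worth 0.83 × 86 = 71.38 now; the publisher offers that and keeps 48.62.
Round 2 (the author proposes): the publisher can get 48.62 next round, worth 0.74 × 48.62 = 35.9788 now; the author offers that and keeps 84.0212.
Round 1 (the publisher proposes): the author can get 84.0212 next round, worth 0.83 × 84.0212 = 69.737596 now. The publisher offers 69.737596 and keeps 120 − 69.737596 = 50.262404.

50.26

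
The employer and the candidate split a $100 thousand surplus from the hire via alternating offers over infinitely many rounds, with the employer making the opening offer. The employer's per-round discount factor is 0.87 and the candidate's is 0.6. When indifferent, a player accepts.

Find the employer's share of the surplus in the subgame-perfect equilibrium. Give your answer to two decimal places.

When the employer proposes, the candidate accepts any offer worth at least 0.6 times what the candidate would get by proposing next round; and vice versa.
This gives x = 100 − 0.6y and y = 100 − 0.87x, where x and y are each side's share when it proposes.
Hence (1 − 0.6·0.87)x = 100(1 − 0.6), i.e. 0.478·x = 40.
x ≈ 83.6820; the candidate's share is 100 − x ≈ 16.3180.

83.68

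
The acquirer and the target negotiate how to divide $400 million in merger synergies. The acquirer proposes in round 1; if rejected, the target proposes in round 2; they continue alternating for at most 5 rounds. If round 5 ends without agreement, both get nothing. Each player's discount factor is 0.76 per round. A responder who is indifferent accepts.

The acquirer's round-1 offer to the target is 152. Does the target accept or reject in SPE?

Round 5 (the acquirer proposes): the target will accept anything ≥ 0, so the acquirer offers 0 and keeps 400.
Round 4 (the target proposes): the acquirer can get 400 next round, worth 0.76 × 400 = 304 now, so the target offers 304, keeping 96.
Round 3 (the acquirer proposes): the target can get 96 next round, worth 0.76 × 96 = 72.96 now, so the acquirer offers 72.96, keeping 327.04.
Round 2 (the target proposes): the acquirer can get 327.04 next round, worth 0.76 × 327.04 = 248.5504 now. The target offers 248.5504 and keeps 400 − 248.5504 = 151.4496.
So by rejecting in round 1, the target gets 151.4496 next round, worth 0.76 × 151.4496 = 115.101696 now.
Offer 152 ≥ 115.101696, so the target accepts.

Accept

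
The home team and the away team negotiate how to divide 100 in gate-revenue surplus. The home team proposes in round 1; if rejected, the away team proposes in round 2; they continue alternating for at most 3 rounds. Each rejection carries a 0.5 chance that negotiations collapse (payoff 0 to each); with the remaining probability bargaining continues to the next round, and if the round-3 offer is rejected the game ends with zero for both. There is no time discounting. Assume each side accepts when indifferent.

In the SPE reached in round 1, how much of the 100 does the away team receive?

25

By backward induction:
Round 3 (the home team proposes): rejection yields 0 for the away team; the home team offers 0 and keeps 100.
Round 2 (the away team proposes): rejecting gives the home team an expected 0.5 × 100 = 50; the away team offers that and keeps 50.
Round 1 (the home team proposes): rejecting gives the away team an expected 0.5 × 50 = 25. The home team offers 25 and keeps 100 − 25 = 75.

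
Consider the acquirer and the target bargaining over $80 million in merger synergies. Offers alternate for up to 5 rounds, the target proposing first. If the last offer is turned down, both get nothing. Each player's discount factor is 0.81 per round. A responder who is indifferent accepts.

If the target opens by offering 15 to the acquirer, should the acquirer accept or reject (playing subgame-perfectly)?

Reject

Round 5 (the target proposes): rejection yields 0 for the acquirer; the target offers 0 and keeps 80.
Round 4 (the acquirer proposes): the target can get 80 next round, worth 0.81 × 80 = 64.8 now, so the acquirer offers 64.8, keeping 15.2.
Round 3 (the target proposes): the acquirer can get 15.2 next round, worth 0.81 × 15.2 = 12.312 now; the target offers that and keeps 67.688.
Round 2 (the acquirer proposes): the target can get 67.688 next round, worth 0.81 × 67.688 = 54.82728 now. The acquirer offers 54.82728 and keeps 80 − 54.82728 = 25.17272.
So by rejecting in round 1, the acquirer gets 25.17272 next round, worth 0.81 × 25.17272 = 20.3899032 now.
Offer 15 < 20.3899032, so the acquirer rejects.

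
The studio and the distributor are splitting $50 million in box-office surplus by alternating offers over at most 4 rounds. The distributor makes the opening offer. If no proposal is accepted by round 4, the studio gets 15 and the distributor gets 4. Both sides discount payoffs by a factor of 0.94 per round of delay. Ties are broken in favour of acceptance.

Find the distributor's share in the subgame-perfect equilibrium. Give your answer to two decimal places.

Solve by backward induction from round 4.
Round 4 (the studio proposes): the distributor gets 4 if talks fail, so the studio offers 4 and keeps 46.
Round 3 (the distributor proposes): the studio can get 46 next round, worth 0.94 × 46 = 43.24 now. The distributor offers 43.24 and keeps 50 − 43.24 = 6.76.
Round 2 (the studio proposes): the distributor can get 6.76 next round, worth 0.94 × 6.76 = 6.3544 now. The studio offers 6.3544 and keeps 50 − 6.3544 = 43.6456.
Round 1 (the distributor proposes): the studio can get 43.6456 next round, worth 0.94 × 43.6456 = 41.026864 now. The distributor offers 41.026864 and keeps 50 − 41.026864 = 8.973136.

8.97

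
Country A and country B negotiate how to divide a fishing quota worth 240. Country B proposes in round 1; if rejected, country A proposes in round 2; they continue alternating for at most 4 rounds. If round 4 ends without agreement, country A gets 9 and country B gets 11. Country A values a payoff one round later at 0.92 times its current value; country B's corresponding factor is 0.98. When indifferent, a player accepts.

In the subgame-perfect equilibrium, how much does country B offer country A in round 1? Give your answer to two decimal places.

Work backward from the last round.
Round 4 (country A proposes): country B gets 11 if talks fail, so country A offers 11 and keeps 229.
Round 3 (country B proposes): country A can get 229 next round, worth 0.92 × 229 = 210.68 now. Country B offers 210.68 and keeps 240 − 210.68 = 29.32.
Round 2 (country A proposes): country B can get 29.32 next round, worth 0.98 × 29.32 = 28.7336 now, so country A offers 28.7336, keeping 211.2664.
Round 1 (country B proposes): country A can get 211.2664 next round, worth 0.92 × 211.2664 = 194.365088 now, so country B offers 194.365088, keeping 45.634912.

194.37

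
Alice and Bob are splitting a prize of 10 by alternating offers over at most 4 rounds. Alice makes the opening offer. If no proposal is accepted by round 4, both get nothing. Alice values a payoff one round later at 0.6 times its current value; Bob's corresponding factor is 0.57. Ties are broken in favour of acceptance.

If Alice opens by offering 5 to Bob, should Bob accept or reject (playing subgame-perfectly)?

Round 4 (Bob proposes): rejection yields 0 for Alice; Bob offers 0 and keeps 10.
Round 3 (Alice proposes): Bob can get 10 next round, worth 0.57 × 10 = 5.7 now, so Alice offers 5.7, keeping 4.3.
Round 2 (Bob proposes): Alice can get 4.3 next round, worth 0.6 × 4.3 = 2.58 now. Bob offers 2.58 and keeps 10 − 2.58 = 7.42.
So by rejecting in round 1, Bob gets 7.42 next round, worth 0.57 × 7.42 = 4.2294 now.
Offer 5 ≥ 4.2294, so Bob accepts.

Accept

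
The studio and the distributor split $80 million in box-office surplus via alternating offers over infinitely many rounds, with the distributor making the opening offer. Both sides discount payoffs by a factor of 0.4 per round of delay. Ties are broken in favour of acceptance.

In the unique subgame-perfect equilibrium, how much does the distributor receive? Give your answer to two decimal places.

When the distributor proposes, the studio accepts any offer worth at least 0.4 times what the studio would get by proposing next round; and vice versa.
This gives x = 80 − 0.4y and y = 80 − 0.4x, where x and y are each side's share when it proposes.
Hence (1 − 0.4·0.4)x = 80(1 − 0.4), i.e. 0.84·x = 48.
x ≈ 57.1429; the studio's share is 80 − x ≈ 22.8571.

57.14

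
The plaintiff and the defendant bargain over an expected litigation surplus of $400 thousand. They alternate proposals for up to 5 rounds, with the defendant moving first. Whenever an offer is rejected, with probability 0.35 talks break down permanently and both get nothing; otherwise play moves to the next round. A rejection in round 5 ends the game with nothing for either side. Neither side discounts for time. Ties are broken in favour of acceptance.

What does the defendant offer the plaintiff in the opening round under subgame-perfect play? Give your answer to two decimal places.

By backward induction:
Round 5 (the defendant proposes): the plaintiff will accept anything ≥ 0, so the defendant offers 0 and keeps 400.
Round 4 (the plaintiff proposes): rejecting gives the defendant an expected 0.65 × 400 = 260; the plaintiff offers that and keeps 140.
Round 3 (the defendant proposes): rejecting gives the plaintiff an expected 0.65 × 140 = 91. The defendant offers 91 and keeps 400 − 91 = 309.
Round 2 (the plaintiff proposes): rejecting gives the defendant an expected 0.65 × 309 = 200.85, so the plaintiff offers 200.85, keeping 199.15.
Round 1 (the defendant proposes): rejecting gives the plaintiff an expected 0.65 × 199.15 = 129.4475; the defendant offers that and keeps 270.5525.

129.45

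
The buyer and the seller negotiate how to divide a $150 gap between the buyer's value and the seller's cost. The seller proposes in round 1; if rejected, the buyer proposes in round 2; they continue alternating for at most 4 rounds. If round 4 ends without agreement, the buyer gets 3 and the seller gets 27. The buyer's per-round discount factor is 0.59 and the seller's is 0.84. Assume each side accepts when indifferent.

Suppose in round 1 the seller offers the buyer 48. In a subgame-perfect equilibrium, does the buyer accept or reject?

Work out the buyer's continuation value if the offer is rejected.
Round 4 (the buyer proposes): the seller gets 27 if talks fail, so the buyer offers 27 and keeps 123.
Round 3 (the seller proposes): the buyer can get 123 next round, worth 0.59 × 123 = 72.57 now. The seller offers 72.57 and keeps 150 − 72.57 = 77.43.
Round 2 (the buyer proposes): the seller can get 77.43 next round, worth 0.84 × 77.43 = 65.0412 now; the buyer offers that and keeps 84.9588.
So by rejecting in round 1, the buyer gets 84.9588 next round, worth 0.59 × 84.9588 = 50.125692 now.
Offer 48 < 50.125692, so the buyer rejects.

Reject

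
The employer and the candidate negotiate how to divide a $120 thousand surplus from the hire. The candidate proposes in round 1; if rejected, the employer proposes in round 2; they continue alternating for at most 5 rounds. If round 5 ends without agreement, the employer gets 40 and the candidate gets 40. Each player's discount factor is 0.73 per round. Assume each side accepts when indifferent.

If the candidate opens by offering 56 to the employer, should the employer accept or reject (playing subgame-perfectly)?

Accept

Round 5 (the candidate proposes): the employer gets 40 if talks fail, so the candidate offers 40 and keeps 80.
Round 4 (the employer proposes): the candidate can get 80 next round, worth 0.73 × 80 = 58.4 now. The employer offers 58.4 and keeps 120 − 58.4 = 61.6.
Round 3 (the candidate proposes): the employer can get 61.6 next round, worth 0.73 × 61.6 = 44.968 now. The candidate offers 44.968 and keeps 120 − 44.968 = 75.032.
Round 2 (the employer proposes): the candidate can get 75.032 next round, worth 0.73 × 75.032 = 54.77336 now, so the employer offers 54.77336, keeping 65.22664.
So by rejecting in round 1, the employer gets 65.22664 next round, worth 0.73 × 65.22664 = 47.6154472 now.
Offer 56 ≥ 47.6154472, so the employer accepts.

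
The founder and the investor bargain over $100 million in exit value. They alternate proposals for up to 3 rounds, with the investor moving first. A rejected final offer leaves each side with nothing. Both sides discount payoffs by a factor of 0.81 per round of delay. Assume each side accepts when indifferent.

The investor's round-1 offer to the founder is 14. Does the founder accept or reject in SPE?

Reject

Round 3 (the investor proposes): the founder will accept anything ≥ 0, so the investor offers 0 and keeps 100.
Round 2 (the founder proposes): the investor can get 100 next round, worth 0.81 × 100 = 81 now. The founder offers 81 and keeps 100 − 81 = 19.
So by rejecting in round 1, the founder gets 19 next round, worth 0.81 × 19 = 15.39 now.
Offer 14 < 15.39, so the founder rejects.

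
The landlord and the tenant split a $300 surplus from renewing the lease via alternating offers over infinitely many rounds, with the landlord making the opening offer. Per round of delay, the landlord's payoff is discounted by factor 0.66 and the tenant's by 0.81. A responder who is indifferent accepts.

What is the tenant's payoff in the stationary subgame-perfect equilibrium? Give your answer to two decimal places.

Let x be the landlord's share when the landlord proposes and y be the tenant's share when the tenant proposes.
The tenant accepts iff offered ≥ 0.81·y, so x = 300 − 0.81y. Symmetrically y = 300 − 0.66x.
Substituting: x = 300 − 0.81(300 − 0.66x), giving x(1 − 0.66·0.81) = 300(1 − 0.81).
So x = 300 × 0.19 / 0.4654 ≈ 122.4753, and the tenant receives 300 − x ≈ 177.5247.

177.52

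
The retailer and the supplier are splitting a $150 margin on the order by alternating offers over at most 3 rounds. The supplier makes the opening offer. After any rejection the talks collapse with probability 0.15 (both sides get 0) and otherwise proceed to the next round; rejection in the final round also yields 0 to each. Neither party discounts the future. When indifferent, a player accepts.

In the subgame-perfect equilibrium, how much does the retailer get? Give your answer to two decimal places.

19.13

Round 3 (the supplier proposes): the retailer will accept anything ≥ 0, so the supplier offers 0 and keeps 150.
Round 2 (the retailer proposes): rejecting gives the supplier an expected 0.85 × 150 = 127.5; the retailer offers that and keeps 22.5.
Round 1 (the supplier proposes): rejecting gives the retailer an expected 0.85 × 22.5 = 19.125, so the supplier offers 19.125, keeping 130.875.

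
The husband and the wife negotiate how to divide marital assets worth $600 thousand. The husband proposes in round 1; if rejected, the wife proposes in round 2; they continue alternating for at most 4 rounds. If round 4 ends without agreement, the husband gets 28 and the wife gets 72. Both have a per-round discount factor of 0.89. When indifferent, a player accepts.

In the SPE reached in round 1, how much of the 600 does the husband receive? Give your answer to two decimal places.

138.02

Solve by backward induction from round 4.
Round 4 (the wife proposes): the husband gets 28 if talks fail, so the wife offers 28 and keeps 572.
Round 3 (the husband proposes): the wife can get 572 next round, worth 0.89 × 572 = 509.08 now; the husband offers that and keeps 90.92.
Round 2 (the wife proposes): the husband can get 90.92 next round, worth 0.89 × 90.92 = 80.9188 now, so the wife offers 80.9188, keeping 519.0812.
Round 1 (the husband proposes): the wife can get 519.0812 next round, worth 0.89 × 519.0812 = 461.982268 now; the husband offers that and keeps 138.017732.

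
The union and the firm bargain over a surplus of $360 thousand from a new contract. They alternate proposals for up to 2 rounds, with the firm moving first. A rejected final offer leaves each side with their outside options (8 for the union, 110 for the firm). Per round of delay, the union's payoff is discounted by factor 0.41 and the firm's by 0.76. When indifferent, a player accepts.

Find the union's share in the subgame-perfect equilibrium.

Round 2 (the union proposes): the firm gets 110 if talks fail, so the union offers 110 and keeps 250.
Round 1 (the firm proposes): the union can get 250 next round, worth 0.41 × 250 = 102.5 now. The firm offers 102.5 and keeps 360 − 102.5 = 257.5.

102.5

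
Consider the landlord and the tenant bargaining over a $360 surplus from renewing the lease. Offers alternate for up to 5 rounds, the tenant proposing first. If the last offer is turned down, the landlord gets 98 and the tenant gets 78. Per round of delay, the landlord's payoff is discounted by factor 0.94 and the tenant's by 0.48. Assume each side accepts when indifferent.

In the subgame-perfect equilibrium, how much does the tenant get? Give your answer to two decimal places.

By backward induction:
Round 5 (the tenant proposes): the landlord gets 98 if talks fail, so the tenant offers 98 and keeps 262.
Round 4 (the landlord proposes): the tenant can get 262 next round, worth 0.48 × 262 = 125.76 now, so the landlord offers 125.76, keeping 234.24.
Round 3 (the tenant proposes): the landlord can get 234.24 next round, worth 0.94 × 234.24 = 220.1856 now, so the tenant offers 220.1856, keeping 139.8144.
Round 2 (the landlord proposes): the tenant can get 139.8144 next round, worth 0.48 × 139.8144 = 67.110912 now. The landlord offers 67.110912 and keeps 360 − 67.110912 = 292.889088.
Round 1 (the tenant proposes): the landlord can get 292.889088 next round, worth 0.94 × 292.889088 = 275.31574272 now; the tenant offers that and keeps 84.68425728.

84.68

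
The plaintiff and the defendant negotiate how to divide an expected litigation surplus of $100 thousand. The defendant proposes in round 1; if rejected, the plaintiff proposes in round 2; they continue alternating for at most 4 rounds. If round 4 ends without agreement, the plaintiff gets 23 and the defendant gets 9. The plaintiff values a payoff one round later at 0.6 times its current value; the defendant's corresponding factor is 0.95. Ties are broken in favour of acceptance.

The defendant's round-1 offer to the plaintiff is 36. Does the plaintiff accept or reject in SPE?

Work out the plaintiff's continuation value if the offer is rejected.
Round 4 (the plaintiff proposes): the defendant gets 9 if talks fail, so the plaintiff offers 9 and keeps 91.
Round 3 (the defendant proposes): the plaintiff can get 91 next round, worth 0.6 × 91 = 54.6 now, so the defendant offers 54.6, keeping 45.4.
Round 2 (the plaintiff proposes): the defendant can get 45.4 next round, worth 0.95 × 45.4 = 43.13 now, so the plaintiff offers 43.13, keeping 56.87.
So by rejecting in round 1, the plaintiff gets 56.87 next round, worth 0.6 × 56.87 = 34.122 now.
Offer 36 ≥ 34.122, so the plaintiff accepts.

Accept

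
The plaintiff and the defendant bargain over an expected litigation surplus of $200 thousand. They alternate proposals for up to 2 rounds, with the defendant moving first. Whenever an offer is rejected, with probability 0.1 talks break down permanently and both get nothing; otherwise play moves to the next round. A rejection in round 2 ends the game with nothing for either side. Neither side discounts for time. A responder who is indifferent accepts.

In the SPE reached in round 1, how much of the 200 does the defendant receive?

20

By backward induction:
Round 2 (the plaintiff proposes): the defendant will accept anything ≥ 0, so the plaintiff offers 0 and keeps 200.
Round 1 (the defendant proposes): rejecting gives the plaintiff an expected 0.9 × 200 = 180. The defendant offers 180 and keeps 200 − 180 = 20.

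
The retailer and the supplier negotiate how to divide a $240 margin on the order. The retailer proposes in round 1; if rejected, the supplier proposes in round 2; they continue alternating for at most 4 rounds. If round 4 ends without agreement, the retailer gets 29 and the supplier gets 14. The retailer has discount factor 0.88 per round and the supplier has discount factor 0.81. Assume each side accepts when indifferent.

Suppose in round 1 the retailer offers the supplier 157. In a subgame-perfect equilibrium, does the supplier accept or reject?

Work out the supplier's continuation value if the offer is rejected.
Round 4 (the supplier proposes): the retailer gets 29 if talks fail, so the supplier offers 29 and keeps 211.
Round 3 (the retailer proposes): the supplier can get 211 next round, worth 0.81 × 211 = 170.91 now; the retailer offers that and keeps 69.09.
Round 2 (the supplier proposes): the retailer can get 69.09 next round, worth 0.88 × 69.09 = 60.7992 now, so the supplier offers 60.7992, keeping 179.2008.
So by rejecting in round 1, the supplier gets 179.2008 next round, worth 0.81 × 179.2008 = 145.152648 now.
Offer 157 ≥ 145.152648, so the supplier accepts.

Accept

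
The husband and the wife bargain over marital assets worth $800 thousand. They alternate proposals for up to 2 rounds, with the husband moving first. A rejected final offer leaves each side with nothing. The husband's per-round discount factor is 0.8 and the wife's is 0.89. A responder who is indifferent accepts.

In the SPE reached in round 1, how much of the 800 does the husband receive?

By backward induction:
Round 2 (the wife proposes): rejection yields 0 for the husband; the wife offers 0 and keeps 800.
Round 1 (the husband proposes): the wife can get 800 next round, worth 0.89 × 800 = 712 now; the husband offers that and keeps 88.

88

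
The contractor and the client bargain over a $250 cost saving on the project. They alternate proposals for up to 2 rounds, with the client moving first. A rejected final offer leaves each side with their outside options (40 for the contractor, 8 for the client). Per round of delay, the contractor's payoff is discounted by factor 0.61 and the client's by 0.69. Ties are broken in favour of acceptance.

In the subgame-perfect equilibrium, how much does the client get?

102.38

Work backward from the last round.
Round 2 (the contractor proposes): the client gets 8 if talks fail, so the contractor offers 8 and keeps 242.
Round 1 (the client proposes): the contractor can get 242 next round, worth 0.61 × 242 = 147.62 now, so the client offers 147.62, keeping 102.38.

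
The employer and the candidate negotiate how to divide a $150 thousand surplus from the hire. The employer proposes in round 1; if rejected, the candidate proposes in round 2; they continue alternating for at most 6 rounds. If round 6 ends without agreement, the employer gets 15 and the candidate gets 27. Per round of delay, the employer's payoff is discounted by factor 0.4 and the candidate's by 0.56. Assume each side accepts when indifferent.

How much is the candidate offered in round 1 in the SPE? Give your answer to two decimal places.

65.48

Solve by backward induction from round 6.
Round 6 (the candidate proposes): the employer gets 15 if talks fail, so the candidate offers 15 and keeps 135.
Round 5 (the employer proposes): the candidate can get 135 next round, worth 0.56 × 135 = 75.6 now. The employer offers 75.6 and keeps 150 − 75.6 = 74.4.
Round 4 (the candidate proposes): the employer can get 74.4 next round, worth 0.4 × 74.4 = 29.76 now; the candidate offers that and keeps 120.24.
Round 3 (the employer proposes): the candidate can get 120.24 next round, worth 0.56 × 120.24 = 67.3344 now; the employer offers that and keeps 82.6656.
Round 2 (the candidate proposes): the employer can get 82.6656 next round, worth 0.4 × 82.6656 = 33.06624 now, so the candidate offers 33.06624, keeping 116.93376.
Round 1 (the employer proposes): the candidate can get 116.93376 next round, worth 0.56 × 116.93376 = 65.4829056 now; the employer offers that and keeps 84.5170944.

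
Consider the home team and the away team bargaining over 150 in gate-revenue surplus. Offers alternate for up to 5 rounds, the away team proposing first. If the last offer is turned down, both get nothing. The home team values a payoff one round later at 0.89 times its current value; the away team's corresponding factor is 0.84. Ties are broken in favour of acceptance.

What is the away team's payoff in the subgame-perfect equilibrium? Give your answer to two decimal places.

Round 5 (the away team proposes): rejection yields 0 for the home team; the away team offers 0 and keeps 150.
Round 4 (the home team proposes): the away team can get 150 next round, worth 0.84 × 150 = 126 now. The home team offers 126 and keeps 150 − 126 = 24.
Round 3 (the away team proposes): the home team can get 24 next round, worth 0.89 × 24 = 21.36 now, so the away team offers 21.36, keeping 128.64.
Round 2 (the home team proposes): the away team can get 128.64 next round, worth 0.84 × 128.64 = 108.0576 now; the home team offers that and keeps 41.9424.
Round 1 (the away team proposes): the home team can get 41.9424 next round, worth 0.89 × 41.9424 = 37.328736 now. The away team offers 37.328736 and keeps 150 − 37.328736 = 112.671264.

112.67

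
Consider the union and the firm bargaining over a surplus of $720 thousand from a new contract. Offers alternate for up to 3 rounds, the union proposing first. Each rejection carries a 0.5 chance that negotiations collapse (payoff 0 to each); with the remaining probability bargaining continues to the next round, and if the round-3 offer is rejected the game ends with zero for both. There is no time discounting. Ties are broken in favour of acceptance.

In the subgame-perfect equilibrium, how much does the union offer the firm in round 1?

180

By backward induction:
Round 3 (the union proposes): the firm will accept anything ≥ 0, so the union offers 0 and keeps 720.
Round 2 (the firm proposes): rejecting gives the union an expected 0.5 × 720 = 360. The firm offers 360 and keeps 720 − 360 = 360.
Round 1 (the union proposes): rejecting gives the firm an expected 0.5 × 360 = 180; the union offers that and keeps 540.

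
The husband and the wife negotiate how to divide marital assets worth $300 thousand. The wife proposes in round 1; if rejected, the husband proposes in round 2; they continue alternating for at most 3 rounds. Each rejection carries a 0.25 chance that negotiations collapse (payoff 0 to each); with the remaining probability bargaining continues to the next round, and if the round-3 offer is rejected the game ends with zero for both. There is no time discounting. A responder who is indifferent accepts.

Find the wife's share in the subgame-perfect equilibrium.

243.75

Round 3 (the wife proposes): the husband will accept anything ≥ 0, so the wife offers 0 and keeps 300.
Round 2 (the husband proposes): rejecting gives the wife an expected 0.75 × 300 = 225, so the husband offers 225, keeping 75.
Round 1 (the wife proposes): rejecting gives the husband an expected 0.75 × 75 = 56.25; the wife offers that and keeps 243.75.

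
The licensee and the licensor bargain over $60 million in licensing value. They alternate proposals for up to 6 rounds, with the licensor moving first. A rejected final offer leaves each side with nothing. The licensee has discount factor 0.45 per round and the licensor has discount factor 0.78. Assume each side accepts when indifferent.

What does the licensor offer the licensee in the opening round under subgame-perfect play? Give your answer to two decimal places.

Round 6 (the licensee proposes): the licensor will accept anything ≥ 0, so the licensee offers 0 and keeps 60.
Round 5 (the licensor proposes): the licensee can get 60 next round, worth 0.45 × 60 = 27 now; the licensor offers that and keeps 33.
Round 4 (the licensee proposes): the licensor can get 33 next round, worth 0.78 × 33 = 25.74 now. The licensee offers 25.74 and keeps 60 − 25.74 = 34.26.
Round 3 (the licensor proposes): the licensee can get 34.26 next round, worth 0.45 × 34.26 = 15.417 now; the licensor offers that and keeps 44.583.
Round 2 (the licensee proposes): the licensor can get 44.583 next round, worth 0.78 × 44.583 = 34.77474 now, so the licensee offers 34.77474, keeping 25.22526.
Round 1 (the licensor proposes): the licensee can get 25.22526 next round, worth 0.45 × 25.22526 = 11.351367 now. The licensor offers 11.351367 and keeps 60 − 11.351367 = 48.648633.

11.35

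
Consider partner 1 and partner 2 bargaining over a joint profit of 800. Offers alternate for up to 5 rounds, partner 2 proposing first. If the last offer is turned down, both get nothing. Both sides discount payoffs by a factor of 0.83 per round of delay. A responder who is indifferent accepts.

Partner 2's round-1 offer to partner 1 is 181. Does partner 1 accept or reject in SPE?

Reject

Round 5 (partner 2 proposes): rejection yields 0 for partner 1; partner 2 offers 0 and keeps 800.
Round 4 (partner 1 proposes): partner 2 can get 800 next round, worth 0.83 × 800 = 664 now. Partner 1 offers 664 and keeps 800 − 664 = 136.
Round 3 (partner 2 proposes): partner 1 can get 136 next round, worth 0.83 × 136 = 112.88 now, so partner 2 offers 112.88, keeping 687.12.
Round 2 (partner 1 proposes): partner 2 can get 687.12 next round, worth 0.83 × 687.12 = 570.3096 now; partner 1 offers that and keeps 229.6904.
So by rejecting in round 1, partner 1 gets 229.6904 next round, worth 0.83 × 229.6904 = 190.643032 now.
Offer 181 < 190.643032, so partner 1 rejects.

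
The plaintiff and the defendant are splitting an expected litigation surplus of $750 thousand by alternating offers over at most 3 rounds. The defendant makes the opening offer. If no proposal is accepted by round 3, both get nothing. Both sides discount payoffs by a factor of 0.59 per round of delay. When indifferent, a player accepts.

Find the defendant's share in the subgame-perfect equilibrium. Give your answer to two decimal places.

568.58

Round 3 (the defendant proposes): rejection yields 0 for the plaintiff; the defendant offers 0 and keeps 750.
Round 2 (the plaintiff proposes): the defendant can get 750 next round, worth 0.59 × 750 = 442.5 now. The plaintiff offers 442.5 and keeps 750 − 442.5 = 307.5.
Round 1 (the defendant proposes): the plaintiff can get 307.5 next round, worth 0.59 × 307.5 = 181.425 now. The defendant offers 181.425 and keeps 750 − 181.425 = 568.575.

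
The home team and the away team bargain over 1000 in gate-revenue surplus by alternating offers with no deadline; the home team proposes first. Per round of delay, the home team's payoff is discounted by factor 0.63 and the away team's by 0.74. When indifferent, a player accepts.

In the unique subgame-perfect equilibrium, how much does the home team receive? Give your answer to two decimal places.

487.07

Let x be the home team's share when the home team proposes and y be the away team's share when the away team proposes.
The away team accepts iff offered ≥ 0.74·y, so x = 1000 − 0.74y. Symmetrically y = 1000 − 0.63x.
Substituting: x = 1000 − 0.74(1000 − 0.63x), giving x(1 − 0.63·0.74) = 1000(1 − 0.74).
So x = 1000 × 0.26 / 0.5338 ≈ 487.0738, and the away team receives 1000 − x ≈ 512.9262.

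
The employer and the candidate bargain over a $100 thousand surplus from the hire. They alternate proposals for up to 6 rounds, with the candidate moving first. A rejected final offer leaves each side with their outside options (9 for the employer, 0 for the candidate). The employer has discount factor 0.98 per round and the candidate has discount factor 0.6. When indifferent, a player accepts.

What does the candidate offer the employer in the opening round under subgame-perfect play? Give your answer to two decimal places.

Round 6 (the employer proposes): the candidate will accept anything ≥ 0, so the employer offers 0 and keeps 100.
Round 5 (the candidate proposes): the employer can get 100 next round, worth 0.98 × 100 = 98 now, so the candidate offers 98, keeping 2.
Round 4 (the employer proposes): the candidate can get 2 next round, worth 0.6 × 2 = 1.2 now, so the employer offers 1.2, keeping 98.8.
Round 3 (the candidate proposes): the employer can get 98.8 next round, worth 0.98 × 98.8 = 96.824 now. The candidate offers 96.824 and keeps 100 − 96.824 = 3.176.
Round 2 (the employer proposes): the candidate can get 3.176 next round, worth 0.6 × 3.176 = 1.9056 now; the employer offers that and keeps 98.0944.
Round 1 (the candidate proposes): the employer can get 98.0944 next round, worth 0.98 × 98.0944 = 96.132512 now. The candidate offers 96.132512 and keeps 100 − 96.132512 = 3.867488.

96.13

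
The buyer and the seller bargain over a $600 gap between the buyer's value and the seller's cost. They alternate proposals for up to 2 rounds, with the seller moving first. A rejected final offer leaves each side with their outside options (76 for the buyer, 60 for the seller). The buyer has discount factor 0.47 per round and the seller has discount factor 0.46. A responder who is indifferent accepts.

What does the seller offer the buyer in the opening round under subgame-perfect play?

253.8

Solve by backward induction from round 2.
Round 2 (the buyer proposes): the seller gets 60 if talks fail, so the buyer offers 60 and keeps 540.
Round 1 (the seller proposes): the buyer can get 540 next round, worth 0.47 × 540 = 253.8 now; the seller offers that and keeps 346.2.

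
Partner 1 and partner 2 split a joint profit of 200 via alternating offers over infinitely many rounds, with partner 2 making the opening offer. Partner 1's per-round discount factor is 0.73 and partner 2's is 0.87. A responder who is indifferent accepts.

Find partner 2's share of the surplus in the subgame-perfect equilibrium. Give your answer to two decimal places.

When partner 2 proposes, partner 1 accepts any offer worth at least 0.73 times what partner 1 would get by proposing next round; and vice versa.
This gives x = 200 − 0.73y and y = 200 − 0.87x, where x and y are each side's share when it proposes.
Hence (1 − 0.73·0.87)x = 200(1 − 0.73), i.e. 0.3649·x = 54.
x ≈ 147.9857; partner 1's share is 200 − x ≈ 52.0143.

147.99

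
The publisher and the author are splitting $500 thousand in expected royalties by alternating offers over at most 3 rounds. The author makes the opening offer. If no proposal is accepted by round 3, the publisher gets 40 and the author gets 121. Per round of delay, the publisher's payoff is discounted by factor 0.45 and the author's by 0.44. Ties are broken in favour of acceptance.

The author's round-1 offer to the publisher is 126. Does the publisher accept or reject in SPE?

Reject

Work out the publisher's continuation value if the offer is rejected.
Round 3 (the author proposes): the publisher gets 40 if talks fail, so the author offers 40 and keeps 460.
Round 2 (the publisher proposes): the author can get 460 next round, worth 0.44 × 460 = 202.4 now; the publisher offers that and keeps 297.6.
So by rejecting in round 1, the publisher gets 297.6 next round, worth 0.45 × 297.6 = 133.92 now.
Offer 126 < 133.92, so the publisher rejects.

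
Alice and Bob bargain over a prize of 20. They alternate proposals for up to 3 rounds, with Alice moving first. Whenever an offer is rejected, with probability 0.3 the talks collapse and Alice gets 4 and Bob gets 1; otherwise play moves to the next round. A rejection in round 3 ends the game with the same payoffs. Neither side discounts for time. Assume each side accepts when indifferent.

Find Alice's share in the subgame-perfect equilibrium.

15.85

Round 3 (Alice proposes): Bob gets 1 if talks fail, so Alice offers 1 and keeps 19.
Round 2 (Bob proposes): rejecting gives Alice an expected 0.7 × 19 + 0.3 × 4 = 14.5. Bob offers 14.5 and keeps 20 − 14.5 = 5.5.
Round 1 (Alice proposes): rejecting gives Bob an expected 0.7 × 5.5 + 0.3 × 1 = 4.15; Alice offers that and keeps 15.85.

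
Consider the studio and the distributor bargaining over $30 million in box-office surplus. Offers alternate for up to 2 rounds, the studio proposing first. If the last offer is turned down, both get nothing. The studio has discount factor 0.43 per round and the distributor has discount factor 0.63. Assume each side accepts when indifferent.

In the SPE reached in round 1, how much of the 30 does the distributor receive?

Work backward from the last round.
Round 2 (the distributor proposes): rejection yields 0 for the studio; the distributor offers 0 and keeps 30.
Round 1 (the studio proposes): the distributor can get 30 next round, worth 0.63 × 30 = 18.9 now. The studio offers 18.9 and keeps 30 − 18.9 = 11.1.

18.9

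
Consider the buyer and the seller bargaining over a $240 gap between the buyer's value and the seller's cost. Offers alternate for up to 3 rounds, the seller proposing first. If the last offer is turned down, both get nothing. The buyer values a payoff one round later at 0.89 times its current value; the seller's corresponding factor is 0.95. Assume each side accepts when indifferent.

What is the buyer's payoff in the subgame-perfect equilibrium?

Round 3 (the seller proposes): the buyer will accept anything ≥ 0, so the seller offers 0 and keeps 240.
Round 2 (the buyer proposes): the seller can get 240 next round, worth 0.95 × 240 = 228 now, so the buyer offers 228, keeping 12.
Round 1 (the seller proposes): the buyer can get 12 next round, worth 0.89 × 12 = 10.68 now. The seller offers 10.68 and keeps 240 − 10.68 = 229.32.

10.68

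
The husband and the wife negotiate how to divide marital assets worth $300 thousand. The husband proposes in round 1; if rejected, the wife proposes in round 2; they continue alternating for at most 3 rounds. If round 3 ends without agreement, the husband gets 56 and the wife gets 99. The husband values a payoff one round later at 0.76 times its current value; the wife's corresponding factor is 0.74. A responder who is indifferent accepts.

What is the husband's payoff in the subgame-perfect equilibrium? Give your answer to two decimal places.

Round 3 (the husband proposes): the wife gets 99 if talks fail, so the husband offers 99 and keeps 201.
Round 2 (the wife proposes): the husband can get 201 next round, worth 0.76 × 201 = 152.76 now; the wife offers that and keeps 147.24.
Round 1 (the husband proposes): the wife can get 147.24 next round, worth 0.74 × 147.24 = 108.9576 now; the husband offers that and keeps 191.0424.

191.04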